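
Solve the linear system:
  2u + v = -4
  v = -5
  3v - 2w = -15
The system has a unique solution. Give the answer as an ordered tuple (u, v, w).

Form the augmented matrix and row-reduce:
  [ 2  1   0  |   -4 ]
  [ 0  1   0  |   -5 ]
  [ 0  3  -2  |  -15 ]
R1 -> 1/2·R1
  [ 1  1/2   0  |   -2 ]
  [ 0    1   0  |   -5 ]
  [ 0    3  -2  |  -15 ]
R3 -> R3 − 3·R2
  [ 1  1/2   0  |  -2 ]
  [ 0    1   0  |  -5 ]
  [ 0    0  -2  |   0 ]
R3 -> -1/2·R3
  [ 1  1/2  0  |  -2 ]
  [ 0    1  0  |  -5 ]
  [ 0    0  1  |   0 ]
R1 -> R1 − 1/2·R2
  [ 1  0  0  |  1/2 ]
  [ 0  1  0  |   -5 ]
  [ 0  0  1  |    0 ]
Reading off the last column: u = 1/2, v = -5, w = 0.

(1/2, -5, 0)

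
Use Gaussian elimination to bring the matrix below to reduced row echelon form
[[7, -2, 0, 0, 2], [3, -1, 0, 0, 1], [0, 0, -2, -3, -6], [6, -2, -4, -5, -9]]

[[1, 0, 0, 0, 0], [0, 1, 0, 0, -1], [0, 0, 1, 0, 3/2], [0, 0, 0, 1, 1]]

R1 → 1/7·R1
  [ 1  -2/7   0   0  2/7 ]
  [ 3    -1   0   0    1 ]
  [ 0     0  -2  -3   -6 ]
  [ 6    -2  -4  -5   -9 ]
R2 → R2 − 3·R1
  [ 1  -2/7   0   0  2/7 ]
  [ 0  -1/7   0   0  1/7 ]
  [ 0     0  -2  -3   -6 ]
  [ 6    -2  -4  -5   -9 ]
R4 → R4 − 6·R1
  [ 1  -2/7   0   0    2/7 ]
  [ 0  -1/7   0   0    1/7 ]
  [ 0     0  -2  -3     -6 ]
  [ 0  -2/7  -4  -5  -75/7 ]
R2 → -7·R2
  [ 1  -2/7   0   0    2/7 ]
  [ 0     1   0   0     -1 ]
  [ 0     0  -2  -3     -6 ]
  [ 0  -2/7  -4  -5  -75/7 ]
R4 → R4 + 2/7·R2
  [ 1  -2/7   0   0  2/7 ]
  [ 0     1   0   0   -1 ]
  [ 0     0  -2  -3   -6 ]
  [ 0     0  -4  -5  -11 ]
R3 → -1/2·R3
  [ 1  -2/7   0    0  2/7 ]
  [ 0     1   0    0   -1 ]
  [ 0     0   1  3/2    3 ]
  [ 0     0  -4   -5  -11 ]
R4 → R4 + 4·R3
  [ 1  -2/7  0    0  2/7 ]
  [ 0     1  0    0   -1 ]
  [ 0     0  1  3/2    3 ]
  [ 0     0  0    1    1 ]
R3 → R3 − 3/2·R4
  [ 1  -2/7  0  0  2/7 ]
  [ 0     1  0  0   -1 ]
  [ 0     0  1  0  3/2 ]
  [ 0     0  0  1    1 ]
R1 → R1 + 2/7·R2
  [ 1  0  0  0    0 ]
  [ 0  1  0  0   -1 ]
  [ 0  0  1  0  3/2 ]
  [ 0  0  0  1    1 ]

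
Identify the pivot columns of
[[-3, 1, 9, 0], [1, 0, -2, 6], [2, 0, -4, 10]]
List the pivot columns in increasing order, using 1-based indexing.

R1 ← -1/3·R1
  [ 1  -1/3  -3   0 ]
  [ 1     0  -2   6 ]
  [ 2     0  -4  10 ]
R2 ← R2 − R1
  [ 1  -1/3  -3   0 ]
  [ 0   1/3   1   6 ]
  [ 2     0  -4  10 ]
R3 ← R3 − 2·R1
  [ 1  -1/3  -3   0 ]
  [ 0   1/3   1   6 ]
  [ 0   2/3   2  10 ]
R2 ← 3·R2
  [ 1  -1/3  -3   0 ]
  [ 0     1   3  18 ]
  [ 0   2/3   2  10 ]
R3 ← R3 − 2/3·R2
  [ 1  -1/3  -3   0 ]
  [ 0     1   3  18 ]
  [ 0     0   0  -2 ]
R3 ← -1/2·R3
  [ 1  -1/3  -3   0 ]
  [ 0     1   3  18 ]
  [ 0     0   0   1 ]
R2 ← R2 − 18·R3
  [ 1  -1/3  -3  0 ]
  [ 0     1   3  0 ]
  [ 0     0   0  1 ]
R1 ← R1 + 1/3·R2
  [ 1  0  -2  0 ]
  [ 0  1   3  0 ]
  [ 0  0   0  1 ]
Pivot columns are the columns containing a leading 1.

1, 2, 4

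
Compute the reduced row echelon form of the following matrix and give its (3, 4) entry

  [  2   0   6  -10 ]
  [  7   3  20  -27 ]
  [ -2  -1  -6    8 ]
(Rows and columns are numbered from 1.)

-2

R1 → 1/2·R1
R2 → R2 − 7·R1
R3 → R3 + 2·R1
R2 → 1/3·R2
R3 → R3 + R2
R3 → -3·R3
R2 → R2 + 1/3·R3
R1 → R1 − 3·R3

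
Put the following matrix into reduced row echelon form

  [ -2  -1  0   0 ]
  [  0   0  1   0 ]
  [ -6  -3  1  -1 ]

r1 -> -1/2·r1
  [  1  1/2  0   0 ]
  [  0    0  1   0 ]
  [ -6   -3  1  -1 ]
r3 -> r3 + 6·r1
  [ 1  1/2  0   0 ]
  [ 0    0  1   0 ]
  [ 0    0  1  -1 ]
r3 -> r3 − r2
  [ 1  1/2  0   0 ]
  [ 0    0  1   0 ]
  [ 0    0  0  -1 ]
r3 -> -1·r3
  [ 1  1/2  0  0 ]
  [ 0    0  1  0 ]
  [ 0    0  0  1 ]

[[1, 1/2, 0, 0], [0, 0, 1, 0], [0, 0, 0, 1]]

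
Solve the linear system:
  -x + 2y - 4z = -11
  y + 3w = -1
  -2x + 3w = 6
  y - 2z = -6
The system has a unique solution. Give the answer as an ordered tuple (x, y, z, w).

Form the augmented matrix and row-reduce:
  [ -1  2  -4  0  |  -11 ]
  [  0  1   0  3  |   -1 ]
  [ -2  0   0  3  |    6 ]
  [  0  1  -2  0  |   -6 ]
R1 := -1·R1
R3 := R3 + 2·R1
R3 := R3 + 4·R2
R4 := R4 − R2
R3 := 1/8·R3
R4 := R4 + 2·R3
R4 := 4/3·R4
R3 := R3 − 15/8·R4
R2 := R2 − 3·R4
R1 := R1 − 4·R3
R1 := R1 + 2·R2
Reading off the last column: x = -1, y = -5, z = 1/2, w = 4/3.

(-1, -5, 1/2, 4/3)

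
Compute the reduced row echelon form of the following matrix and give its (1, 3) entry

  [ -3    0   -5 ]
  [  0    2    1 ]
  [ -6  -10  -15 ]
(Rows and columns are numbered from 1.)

5/3

R1 := -1/3·R1
  [  1    0  5/3 ]
  [  0    2    1 ]
  [ -6  -10  -15 ]
R3 := R3 + 6·R1
  [ 1    0  5/3 ]
  [ 0    2    1 ]
  [ 0  -10   -5 ]
R2 := 1/2·R2
  [ 1    0  5/3 ]
  [ 0    1  1/2 ]
  [ 0  -10   -5 ]
R3 := R3 + 10·R2
  [ 1  0  5/3 ]
  [ 0  1  1/2 ]
  [ 0  0    0 ]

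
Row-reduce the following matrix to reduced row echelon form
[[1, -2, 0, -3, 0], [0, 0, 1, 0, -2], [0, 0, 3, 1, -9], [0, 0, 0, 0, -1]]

R3 → R3 − 3·R2
  [ 1  -2  0  -3   0 ]
  [ 0   0  1   0  -2 ]
  [ 0   0  0   1  -3 ]
  [ 0   0  0   0  -1 ]
R4 → -1·R4
  [ 1  -2  0  -3   0 ]
  [ 0   0  1   0  -2 ]
  [ 0   0  0   1  -3 ]
  [ 0   0  0   0   1 ]
R3 → R3 + 3·R4
  [ 1  -2  0  -3   0 ]
  [ 0   0  1   0  -2 ]
  [ 0   0  0   1   0 ]
  [ 0   0  0   0   1 ]
R2 → R2 + 2·R4
  [ 1  -2  0  -3  0 ]
  [ 0   0  1   0  0 ]
  [ 0   0  0   1  0 ]
  [ 0   0  0   0  1 ]
R1 → R1 + 3·R3
  [ 1  -2  0  0  0 ]
  [ 0   0  1  0  0 ]
  [ 0   0  0  1  0 ]
  [ 0   0  0  0  1 ]

[[1, -2, 0, 0, 0], [0, 0, 1, 0, 0], [0, 0, 0, 1, 0], [0, 0, 0, 0, 1]]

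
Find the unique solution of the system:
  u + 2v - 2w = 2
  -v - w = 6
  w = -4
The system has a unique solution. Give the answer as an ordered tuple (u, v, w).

Form the augmented matrix and row-reduce:
  [ 1   2  -2  |   2 ]
  [ 0  -1  -1  |   6 ]
  [ 0   0   1  |  -4 ]
ρ2 → -1·ρ2
  [ 1  2  -2  |   2 ]
  [ 0  1   1  |  -6 ]
  [ 0  0   1  |  -4 ]
ρ2 → ρ2 − ρ3
  [ 1  2  -2  |   2 ]
  [ 0  1   0  |  -2 ]
  [ 0  0   1  |  -4 ]
ρ1 → ρ1 + 2·ρ3
  [ 1  2  0  |  -6 ]
  [ 0  1  0  |  -2 ]
  [ 0  0  1  |  -4 ]
ρ1 → ρ1 − 2·ρ2
  [ 1  0  0  |  -2 ]
  [ 0  1  0  |  -2 ]
  [ 0  0  1  |  -4 ]
Reading off the last column: u = -2, v = -2, w = -4.

(-2, -2, -4)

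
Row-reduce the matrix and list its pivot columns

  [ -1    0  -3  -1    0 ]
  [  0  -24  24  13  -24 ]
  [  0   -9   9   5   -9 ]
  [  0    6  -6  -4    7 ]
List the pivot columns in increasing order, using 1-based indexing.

Multiply R1 by -1.
  [ 1    0   3   1    0 ]
  [ 0  -24  24  13  -24 ]
  [ 0   -9   9   5   -9 ]
  [ 0    6  -6  -4    7 ]
Multiply R2 by -1/24.
  [ 1   0   3       1   0 ]
  [ 0   1  -1  -13/24   1 ]
  [ 0  -9   9       5  -9 ]
  [ 0   6  -6      -4   7 ]
Add 9 times R2 to R3.
  [ 1  0   3       1  0 ]
  [ 0  1  -1  -13/24  1 ]
  [ 0  0   0     1/8  0 ]
  [ 0  6  -6      -4  7 ]
Subtract 6 times R2 from R4.
  [ 1  0   3       1  0 ]
  [ 0  1  -1  -13/24  1 ]
  [ 0  0   0     1/8  0 ]
  [ 0  0   0    -3/4  1 ]
Multiply R3 by 8.
  [ 1  0   3       1  0 ]
  [ 0  1  -1  -13/24  1 ]
  [ 0  0   0       1  0 ]
  [ 0  0   0    -3/4  1 ]
Add 3/4 times R3 to R4.
  [ 1  0   3       1  0 ]
  [ 0  1  -1  -13/24  1 ]
  [ 0  0   0       1  0 ]
  [ 0  0   0       0  1 ]
Subtract R4 from R2.
  [ 1  0   3       1  0 ]
  [ 0  1  -1  -13/24  0 ]
  [ 0  0   0       1  0 ]
  [ 0  0   0       0  1 ]
Add 13/24 times R3 to R2.
  [ 1  0   3  1  0 ]
  [ 0  1  -1  0  0 ]
  [ 0  0   0  1  0 ]
  [ 0  0   0  0  1 ]
Subtract R3 from R1.
  [ 1  0   3  0  0 ]
  [ 0  1  -1  0  0 ]
  [ 0  0   0  1  0 ]
  [ 0  0   0  0  1 ]
Pivot columns are the columns containing a leading 1.

1, 2, 4, 5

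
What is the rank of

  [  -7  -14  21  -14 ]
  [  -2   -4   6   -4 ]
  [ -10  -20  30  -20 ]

Multiply R1 by -1/7.
  [   1    2  -3    2 ]
  [  -2   -4   6   -4 ]
  [ -10  -20  30  -20 ]
Add 2 times R1 to R2.
  [   1    2  -3    2 ]
  [   0    0   0    0 ]
  [ -10  -20  30  -20 ]
Add 10 times R1 to R3.
  [ 1  2  -3  2 ]
  [ 0  0   0  0 ]
  [ 0  0   0  0 ]
The reduced form has 1 nonzero row.

rank = 1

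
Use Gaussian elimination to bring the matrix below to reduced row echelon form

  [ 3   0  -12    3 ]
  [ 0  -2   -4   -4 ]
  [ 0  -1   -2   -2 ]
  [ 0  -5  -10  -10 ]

r1 ← 1/3·r1
r2 ← -1/2·r2
r3 ← r3 + r2
r4 ← r4 + 5·r2

[[1, 0, -4, 1], [0, 1, 2, 2], [0, 0, 0, 0], [0, 0, 0, 0]]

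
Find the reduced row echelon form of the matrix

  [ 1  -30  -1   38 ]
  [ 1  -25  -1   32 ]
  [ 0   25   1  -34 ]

R2 → R2 − R1
R2 → 1/5·R2
R3 → R3 − 25·R2
R1 → R1 + R3
R1 → R1 + 30·R2

[[1, 0, 0, -2], [0, 1, 0, -6/5], [0, 0, 1, -4]]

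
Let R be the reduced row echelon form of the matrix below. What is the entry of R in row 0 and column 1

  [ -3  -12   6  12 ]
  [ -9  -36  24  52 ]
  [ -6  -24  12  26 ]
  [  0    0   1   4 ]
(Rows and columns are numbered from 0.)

ρ1 -> -1/3·ρ1
  [  1    4  -2  -4 ]
  [ -9  -36  24  52 ]
  [ -6  -24  12  26 ]
  [  0    0   1   4 ]
ρ2 -> ρ2 + 9·ρ1
  [  1    4  -2  -4 ]
  [  0    0   6  16 ]
  [ -6  -24  12  26 ]
  [  0    0   1   4 ]
ρ3 -> ρ3 + 6·ρ1
  [ 1  4  -2  -4 ]
  [ 0  0   6  16 ]
  [ 0  0   0   2 ]
  [ 0  0   1   4 ]
ρ2 -> 1/6·ρ2
  [ 1  4  -2   -4 ]
  [ 0  0   1  8/3 ]
  [ 0  0   0    2 ]
  [ 0  0   1    4 ]
ρ4 -> ρ4 − ρ2
  [ 1  4  -2   -4 ]
  [ 0  0   1  8/3 ]
  [ 0  0   0    2 ]
  [ 0  0   0  4/3 ]
ρ3 -> 1/2·ρ3
  [ 1  4  -2   -4 ]
  [ 0  0   1  8/3 ]
  [ 0  0   0    1 ]
  [ 0  0   0  4/3 ]
ρ4 -> ρ4 − 4/3·ρ3
  [ 1  4  -2   -4 ]
  [ 0  0   1  8/3 ]
  [ 0  0   0    1 ]
  [ 0  0   0    0 ]
ρ2 -> ρ2 − 8/3·ρ3
  [ 1  4  -2  -4 ]
  [ 0  0   1   0 ]
  [ 0  0   0   1 ]
  [ 0  0   0   0 ]
ρ1 -> ρ1 + 4·ρ3
  [ 1  4  -2  0 ]
  [ 0  0   1  0 ]
  [ 0  0   0  1 ]
  [ 0  0   0  0 ]
ρ1 -> ρ1 + 2·ρ2
  [ 1  4  0  0 ]
  [ 0  0  1  0 ]
  [ 0  0  0  1 ]
  [ 0  0  0  0 ]

4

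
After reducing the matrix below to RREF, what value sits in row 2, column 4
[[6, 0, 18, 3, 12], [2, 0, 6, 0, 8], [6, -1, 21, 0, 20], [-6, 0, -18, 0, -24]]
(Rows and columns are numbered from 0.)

ρ1 → 1/6·ρ1
ρ2 → ρ2 − 2·ρ1
ρ3 → ρ3 − 6·ρ1
ρ4 → ρ4 + 6·ρ1
ρ2 ↔ ρ3
ρ2 → -1·ρ2
ρ3 → -1·ρ3
ρ4 → ρ4 − 3·ρ3
ρ2 → ρ2 − 3·ρ3
ρ1 → ρ1 − 1/2·ρ3

-4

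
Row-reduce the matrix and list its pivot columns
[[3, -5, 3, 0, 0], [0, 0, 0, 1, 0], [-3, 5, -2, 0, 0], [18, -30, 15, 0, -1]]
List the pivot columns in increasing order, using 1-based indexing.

R1 -> 1/3·R1
  [  1  -5/3   1  0   0 ]
  [  0     0   0  1   0 ]
  [ -3     5  -2  0   0 ]
  [ 18   -30  15  0  -1 ]
R3 -> R3 + 3·R1
  [  1  -5/3   1  0   0 ]
  [  0     0   0  1   0 ]
  [  0     0   1  0   0 ]
  [ 18   -30  15  0  -1 ]
R4 -> R4 − 18·R1
  [ 1  -5/3   1  0   0 ]
  [ 0     0   0  1   0 ]
  [ 0     0   1  0   0 ]
  [ 0     0  -3  0  -1 ]
R2 <=> R3
  [ 1  -5/3   1  0   0 ]
  [ 0     0   1  0   0 ]
  [ 0     0   0  1   0 ]
  [ 0     0  -3  0  -1 ]
R4 -> R4 + 3·R2
  [ 1  -5/3  1  0   0 ]
  [ 0     0  1  0   0 ]
  [ 0     0  0  1   0 ]
  [ 0     0  0  0  -1 ]
R4 -> -1·R4
  [ 1  -5/3  1  0  0 ]
  [ 0     0  1  0  0 ]
  [ 0     0  0  1  0 ]
  [ 0     0  0  0  1 ]
R1 -> R1 − R2
  [ 1  -5/3  0  0  0 ]
  [ 0     0  1  0  0 ]
  [ 0     0  0  1  0 ]
  [ 0     0  0  0  1 ]
Pivot columns are the columns containing a leading 1.

1, 3, 4, 5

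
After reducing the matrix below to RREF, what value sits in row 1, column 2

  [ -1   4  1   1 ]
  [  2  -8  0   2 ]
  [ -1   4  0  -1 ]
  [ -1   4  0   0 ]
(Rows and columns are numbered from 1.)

ρ1 := -1·ρ1
  [  1  -4  -1  -1 ]
  [  2  -8   0   2 ]
  [ -1   4   0  -1 ]
  [ -1   4   0   0 ]
ρ2 := ρ2 − 2·ρ1
  [  1  -4  -1  -1 ]
  [  0   0   2   4 ]
  [ -1   4   0  -1 ]
  [ -1   4   0   0 ]
ρ3 := ρ3 + ρ1
  [  1  -4  -1  -1 ]
  [  0   0   2   4 ]
  [  0   0  -1  -2 ]
  [ -1   4   0   0 ]
ρ4 := ρ4 + ρ1
  [ 1  -4  -1  -1 ]
  [ 0   0   2   4 ]
  [ 0   0  -1  -2 ]
  [ 0   0  -1  -1 ]
ρ2 := 1/2·ρ2
  [ 1  -4  -1  -1 ]
  [ 0   0   1   2 ]
  [ 0   0  -1  -2 ]
  [ 0   0  -1  -1 ]
ρ3 := ρ3 + ρ2
  [ 1  -4  -1  -1 ]
  [ 0   0   1   2 ]
  [ 0   0   0   0 ]
  [ 0   0  -1  -1 ]
ρ4 := ρ4 + ρ2
  [ 1  -4  -1  -1 ]
  [ 0   0   1   2 ]
  [ 0   0   0   0 ]
  [ 0   0   0   1 ]
ρ3 ↔ ρ4
  [ 1  -4  -1  -1 ]
  [ 0   0   1   2 ]
  [ 0   0   0   1 ]
  [ 0   0   0   0 ]
ρ2 := ρ2 − 2·ρ3
  [ 1  -4  -1  -1 ]
  [ 0   0   1   0 ]
  [ 0   0   0   1 ]
  [ 0   0   0   0 ]
ρ1 := ρ1 + ρ3
  [ 1  -4  -1  0 ]
  [ 0   0   1  0 ]
  [ 0   0   0  1 ]
  [ 0   0   0  0 ]
ρ1 := ρ1 + ρ2
  [ 1  -4  0  0 ]
  [ 0   0  1  0 ]
  [ 0   0  0  1 ]
  [ 0   0  0  0 ]

-4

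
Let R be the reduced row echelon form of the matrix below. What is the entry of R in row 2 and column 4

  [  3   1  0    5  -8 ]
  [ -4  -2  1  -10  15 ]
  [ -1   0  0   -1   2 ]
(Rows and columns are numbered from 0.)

3

ρ1 := 1/3·ρ1
ρ2 := ρ2 + 4·ρ1
ρ3 := ρ3 + ρ1
ρ2 := -3/2·ρ2
ρ3 := ρ3 − 1/3·ρ2
ρ3 := 2·ρ3
ρ2 := ρ2 + 3/2·ρ3
ρ1 := ρ1 − 1/3·ρ2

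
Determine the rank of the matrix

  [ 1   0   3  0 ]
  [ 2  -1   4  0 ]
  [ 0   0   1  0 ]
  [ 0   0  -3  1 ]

ρ2 → ρ2 − 2·ρ1
  [ 1   0   3  0 ]
  [ 0  -1  -2  0 ]
  [ 0   0   1  0 ]
  [ 0   0  -3  1 ]
ρ2 → -1·ρ2
  [ 1  0   3  0 ]
  [ 0  1   2  0 ]
  [ 0  0   1  0 ]
  [ 0  0  -3  1 ]
ρ4 → ρ4 + 3·ρ3
  [ 1  0  3  0 ]
  [ 0  1  2  0 ]
  [ 0  0  1  0 ]
  [ 0  0  0  1 ]
ρ2 → ρ2 − 2·ρ3
  [ 1  0  3  0 ]
  [ 0  1  0  0 ]
  [ 0  0  1  0 ]
  [ 0  0  0  1 ]
ρ1 → ρ1 − 3·ρ3
  [ 1  0  0  0 ]
  [ 0  1  0  0 ]
  [ 0  0  1  0 ]
  [ 0  0  0  1 ]
The reduced form has 4 nonzero rows.

rank = 4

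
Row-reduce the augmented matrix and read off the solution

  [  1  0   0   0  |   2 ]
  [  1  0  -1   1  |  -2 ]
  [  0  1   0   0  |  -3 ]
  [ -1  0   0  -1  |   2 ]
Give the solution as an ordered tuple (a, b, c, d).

(2, -3, 0, -4)

R2 -> R2 − R1
  [  1  0   0   0  |   2 ]
  [  0  0  -1   1  |  -4 ]
  [  0  1   0   0  |  -3 ]
  [ -1  0   0  -1  |   2 ]
R4 -> R4 + R1
  [ 1  0   0   0  |   2 ]
  [ 0  0  -1   1  |  -4 ]
  [ 0  1   0   0  |  -3 ]
  [ 0  0   0  -1  |   4 ]
R2 <-> R3
  [ 1  0   0   0  |   2 ]
  [ 0  1   0   0  |  -3 ]
  [ 0  0  -1   1  |  -4 ]
  [ 0  0   0  -1  |   4 ]
R3 -> -1·R3
  [ 1  0  0   0  |   2 ]
  [ 0  1  0   0  |  -3 ]
  [ 0  0  1  -1  |   4 ]
  [ 0  0  0  -1  |   4 ]
R4 -> -1·R4
  [ 1  0  0   0  |   2 ]
  [ 0  1  0   0  |  -3 ]
  [ 0  0  1  -1  |   4 ]
  [ 0  0  0   1  |  -4 ]
R3 -> R3 + R4
  [ 1  0  0  0  |   2 ]
  [ 0  1  0  0  |  -3 ]
  [ 0  0  1  0  |   0 ]
  [ 0  0  0  1  |  -4 ]
Reading off the last column: a = 2, b = -3, c = 0, d = -4.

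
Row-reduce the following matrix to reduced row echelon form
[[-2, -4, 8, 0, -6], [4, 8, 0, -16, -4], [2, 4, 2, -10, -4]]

Multiply r1 by -1/2.
  [ 1  2  -4    0   3 ]
  [ 4  8   0  -16  -4 ]
  [ 2  4   2  -10  -4 ]
Subtract 4 times r1 from r2.
  [ 1  2  -4    0    3 ]
  [ 0  0  16  -16  -16 ]
  [ 2  4   2  -10   -4 ]
Subtract 2 times r1 from r3.
  [ 1  2  -4    0    3 ]
  [ 0  0  16  -16  -16 ]
  [ 0  0  10  -10  -10 ]
Multiply r2 by 1/16.
  [ 1  2  -4    0    3 ]
  [ 0  0   1   -1   -1 ]
  [ 0  0  10  -10  -10 ]
Subtract 10 times r2 from r3.
  [ 1  2  -4   0   3 ]
  [ 0  0   1  -1  -1 ]
  [ 0  0   0   0   0 ]
Add 4 times r2 to r1.
  [ 1  2  0  -4  -1 ]
  [ 0  0  1  -1  -1 ]
  [ 0  0  0   0   0 ]

[[1, 2, 0, -4, -1], [0, 0, 1, -1, -1], [0, 0, 0, 0, 0]]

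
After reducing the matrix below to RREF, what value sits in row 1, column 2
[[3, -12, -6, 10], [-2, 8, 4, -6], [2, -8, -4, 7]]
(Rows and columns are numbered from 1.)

r1 := 1/3·r1
  [  1  -4  -2  10/3 ]
  [ -2   8   4    -6 ]
  [  2  -8  -4     7 ]
r2 := r2 + 2·r1
  [ 1  -4  -2  10/3 ]
  [ 0   0   0   2/3 ]
  [ 2  -8  -4     7 ]
r3 := r3 − 2·r1
  [ 1  -4  -2  10/3 ]
  [ 0   0   0   2/3 ]
  [ 0   0   0   1/3 ]
r2 := 3/2·r2
  [ 1  -4  -2  10/3 ]
  [ 0   0   0     1 ]
  [ 0   0   0   1/3 ]
r3 := r3 − 1/3·r2
  [ 1  -4  -2  10/3 ]
  [ 0   0   0     1 ]
  [ 0   0   0     0 ]
r1 := r1 − 10/3·r2
  [ 1  -4  -2  0 ]
  [ 0   0   0  1 ]
  [ 0   0   0  0 ]

-4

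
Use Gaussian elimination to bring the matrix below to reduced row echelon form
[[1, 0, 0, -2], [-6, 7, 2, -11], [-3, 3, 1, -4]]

[[1, 0, 0, -2], [0, 1, 0, -3], [0, 0, 1, -1]]

Add 6 times R1 to R2.
  [  1  0  0   -2 ]
  [  0  7  2  -23 ]
  [ -3  3  1   -4 ]
Add 3 times R1 to R3.
  [ 1  0  0   -2 ]
  [ 0  7  2  -23 ]
  [ 0  3  1  -10 ]
Multiply R2 by 1/7.
  [ 1  0    0     -2 ]
  [ 0  1  2/7  -23/7 ]
  [ 0  3    1    -10 ]
Subtract 3 times R2 from R3.
  [ 1  0    0     -2 ]
  [ 0  1  2/7  -23/7 ]
  [ 0  0  1/7   -1/7 ]
Multiply R3 by 7.
  [ 1  0    0     -2 ]
  [ 0  1  2/7  -23/7 ]
  [ 0  0    1     -1 ]
Subtract 2/7 times R3 from R2.
  [ 1  0  0  -2 ]
  [ 0  1  0  -3 ]
  [ 0  0  1  -1 ]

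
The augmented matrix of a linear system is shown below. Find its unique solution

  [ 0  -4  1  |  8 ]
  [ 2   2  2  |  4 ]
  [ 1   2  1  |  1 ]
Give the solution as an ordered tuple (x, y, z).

Swap R1 and R2.
  [ 2   2  2  |  4 ]
  [ 0  -4  1  |  8 ]
  [ 1   2  1  |  1 ]
Multiply R1 by 1/2.
  [ 1   1  1  |  2 ]
  [ 0  -4  1  |  8 ]
  [ 1   2  1  |  1 ]
Subtract R1 from R3.
  [ 1   1  1  |   2 ]
  [ 0  -4  1  |   8 ]
  [ 0   1  0  |  -1 ]
Multiply R2 by -1/4.
  [ 1  1     1  |   2 ]
  [ 0  1  -1/4  |  -2 ]
  [ 0  1     0  |  -1 ]
Subtract R2 from R3.
  [ 1  1     1  |   2 ]
  [ 0  1  -1/4  |  -2 ]
  [ 0  0   1/4  |   1 ]
Multiply R3 by 4.
  [ 1  1     1  |   2 ]
  [ 0  1  -1/4  |  -2 ]
  [ 0  0     1  |   4 ]
Add 1/4 times R3 to R2.
  [ 1  1  1  |   2 ]
  [ 0  1  0  |  -1 ]
  [ 0  0  1  |   4 ]
Subtract R3 from R1.
  [ 1  1  0  |  -2 ]
  [ 0  1  0  |  -1 ]
  [ 0  0  1  |   4 ]
Subtract R2 from R1.
  [ 1  0  0  |  -1 ]
  [ 0  1  0  |  -1 ]
  [ 0  0  1  |   4 ]
Reading off the last column: x = -1, y = -1, z = 4.

(-1, -1, 4)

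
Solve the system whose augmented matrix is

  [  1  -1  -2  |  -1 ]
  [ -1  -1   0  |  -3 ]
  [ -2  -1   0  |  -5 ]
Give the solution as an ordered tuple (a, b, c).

(2, 1, 1)

r2 := r2 + r1
  [  1  -1  -2  |  -1 ]
  [  0  -2  -2  |  -4 ]
  [ -2  -1   0  |  -5 ]
r3 := r3 + 2·r1
  [ 1  -1  -2  |  -1 ]
  [ 0  -2  -2  |  -4 ]
  [ 0  -3  -4  |  -7 ]
r2 := -1/2·r2
  [ 1  -1  -2  |  -1 ]
  [ 0   1   1  |   2 ]
  [ 0  -3  -4  |  -7 ]
r3 := r3 + 3·r2
  [ 1  -1  -2  |  -1 ]
  [ 0   1   1  |   2 ]
  [ 0   0  -1  |  -1 ]
r3 := -1·r3
  [ 1  -1  -2  |  -1 ]
  [ 0   1   1  |   2 ]
  [ 0   0   1  |   1 ]
r2 := r2 − r3
  [ 1  -1  -2  |  -1 ]
  [ 0   1   0  |   1 ]
  [ 0   0   1  |   1 ]
r1 := r1 + 2·r3
  [ 1  -1  0  |  1 ]
  [ 0   1  0  |  1 ]
  [ 0   0  1  |  1 ]
r1 := r1 + r2
  [ 1  0  0  |  2 ]
  [ 0  1  0  |  1 ]
  [ 0  0  1  |  1 ]
Reading off the last column: a = 2, b = 1, c = 1.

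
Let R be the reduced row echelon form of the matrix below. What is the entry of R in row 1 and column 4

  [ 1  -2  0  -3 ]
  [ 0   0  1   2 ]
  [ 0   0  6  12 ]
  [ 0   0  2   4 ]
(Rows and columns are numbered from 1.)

r3 := r3 − 6·r2
  [ 1  -2  0  -3 ]
  [ 0   0  1   2 ]
  [ 0   0  0   0 ]
  [ 0   0  2   4 ]
r4 := r4 − 2·r2
  [ 1  -2  0  -3 ]
  [ 0   0  1   2 ]
  [ 0   0  0   0 ]
  [ 0   0  0   0 ]

-3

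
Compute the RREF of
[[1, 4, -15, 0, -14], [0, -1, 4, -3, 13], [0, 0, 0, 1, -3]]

[[1, 0, 1, 0, 2], [0, 1, -4, 0, -4], [0, 0, 0, 1, -3]]

R2 ← -1·R2
  [ 1  4  -15  0  -14 ]
  [ 0  1   -4  3  -13 ]
  [ 0  0    0  1   -3 ]
R2 ← R2 − 3·R3
  [ 1  4  -15  0  -14 ]
  [ 0  1   -4  0   -4 ]
  [ 0  0    0  1   -3 ]
R1 ← R1 − 4·R2
  [ 1  0   1  0   2 ]
  [ 0  1  -4  0  -4 ]
  [ 0  0   0  1  -3 ]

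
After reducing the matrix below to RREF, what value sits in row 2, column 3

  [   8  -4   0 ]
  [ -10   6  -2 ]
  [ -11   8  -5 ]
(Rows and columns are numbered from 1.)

R1 := 1/8·R1
  [   1  -1/2   0 ]
  [ -10     6  -2 ]
  [ -11     8  -5 ]
R2 := R2 + 10·R1
  [   1  -1/2   0 ]
  [   0     1  -2 ]
  [ -11     8  -5 ]
R3 := R3 + 11·R1
  [ 1  -1/2   0 ]
  [ 0     1  -2 ]
  [ 0   5/2  -5 ]
R3 := R3 − 5/2·R2
  [ 1  -1/2   0 ]
  [ 0     1  -2 ]
  [ 0     0   0 ]
R1 := R1 + 1/2·R2
  [ 1  0  -1 ]
  [ 0  1  -2 ]
  [ 0  0   0 ]

-2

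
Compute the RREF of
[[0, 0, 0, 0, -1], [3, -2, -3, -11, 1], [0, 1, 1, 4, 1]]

[[1, 0, -1/3, -1, 0], [0, 1, 1, 4, 0], [0, 0, 0, 0, 1]]

ρ1 <-> ρ2
ρ1 ← 1/3·ρ1
ρ2 <-> ρ3
ρ3 ← -1·ρ3
ρ2 ← ρ2 − ρ3
ρ1 ← ρ1 − 1/3·ρ3
ρ1 ← ρ1 + 2/3·ρ2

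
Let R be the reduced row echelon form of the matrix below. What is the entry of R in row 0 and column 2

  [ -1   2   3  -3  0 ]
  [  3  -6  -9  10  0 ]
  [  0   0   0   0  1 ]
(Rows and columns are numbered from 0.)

Multiply ρ1 by -1.
  [ 1  -2  -3   3  0 ]
  [ 3  -6  -9  10  0 ]
  [ 0   0   0   0  1 ]
Subtract 3 times ρ1 from ρ2.
  [ 1  -2  -3  3  0 ]
  [ 0   0   0  1  0 ]
  [ 0   0   0  0  1 ]
Subtract 3 times ρ2 from ρ1.
  [ 1  -2  -3  0  0 ]
  [ 0   0   0  1  0 ]
  [ 0   0   0  0  1 ]

-3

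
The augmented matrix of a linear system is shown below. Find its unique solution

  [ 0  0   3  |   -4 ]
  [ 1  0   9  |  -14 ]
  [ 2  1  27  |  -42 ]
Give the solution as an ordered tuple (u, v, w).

(-2, -2, -4/3)

ρ1 <-> ρ2
  [ 1  0   9  |  -14 ]
  [ 0  0   3  |   -4 ]
  [ 2  1  27  |  -42 ]
ρ3 ← ρ3 − 2·ρ1
  [ 1  0  9  |  -14 ]
  [ 0  0  3  |   -4 ]
  [ 0  1  9  |  -14 ]
ρ2 <-> ρ3
  [ 1  0  9  |  -14 ]
  [ 0  1  9  |  -14 ]
  [ 0  0  3  |   -4 ]
ρ3 ← 1/3·ρ3
  [ 1  0  9  |   -14 ]
  [ 0  1  9  |   -14 ]
  [ 0  0  1  |  -4/3 ]
ρ2 ← ρ2 − 9·ρ3
  [ 1  0  9  |   -14 ]
  [ 0  1  0  |    -2 ]
  [ 0  0  1  |  -4/3 ]
ρ1 ← ρ1 − 9·ρ3
  [ 1  0  0  |    -2 ]
  [ 0  1  0  |    -2 ]
  [ 0  0  1  |  -4/3 ]
Reading off the last column: u = -2, v = -2, w = -4/3.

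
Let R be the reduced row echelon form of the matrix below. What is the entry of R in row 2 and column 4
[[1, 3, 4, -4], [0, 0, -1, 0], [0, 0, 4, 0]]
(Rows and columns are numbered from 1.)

0

r2 → -1·r2
  [ 1  3  4  -4 ]
  [ 0  0  1   0 ]
  [ 0  0  4   0 ]
r3 → r3 − 4·r2
  [ 1  3  4  -4 ]
  [ 0  0  1   0 ]
  [ 0  0  0   0 ]
r1 → r1 − 4·r2
  [ 1  3  0  -4 ]
  [ 0  0  1   0 ]
  [ 0  0  0   0 ]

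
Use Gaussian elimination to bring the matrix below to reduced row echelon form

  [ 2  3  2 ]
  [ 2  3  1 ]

[[1, 3/2, 0], [0, 0, 1]]

Multiply R1 by 1/2.
  [ 1  3/2  1 ]
  [ 2    3  1 ]
Subtract 2 times R1 from R2.
  [ 1  3/2   1 ]
  [ 0    0  -1 ]
Multiply R2 by -1.
  [ 1  3/2  1 ]
  [ 0    0  1 ]
Subtract R2 from R1.
  [ 1  3/2  0 ]
  [ 0    0  1 ]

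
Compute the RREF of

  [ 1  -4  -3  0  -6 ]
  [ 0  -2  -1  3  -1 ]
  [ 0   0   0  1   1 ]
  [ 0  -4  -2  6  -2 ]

r2 := -1/2·r2
  [ 1  -4   -3     0   -6 ]
  [ 0   1  1/2  -3/2  1/2 ]
  [ 0   0    0     1    1 ]
  [ 0  -4   -2     6   -2 ]
r4 := r4 + 4·r2
  [ 1  -4   -3     0   -6 ]
  [ 0   1  1/2  -3/2  1/2 ]
  [ 0   0    0     1    1 ]
  [ 0   0    0     0    0 ]
r2 := r2 + 3/2·r3
  [ 1  -4   -3  0  -6 ]
  [ 0   1  1/2  0   2 ]
  [ 0   0    0  1   1 ]
  [ 0   0    0  0   0 ]
r1 := r1 + 4·r2
  [ 1  0   -1  0  2 ]
  [ 0  1  1/2  0  2 ]
  [ 0  0    0  1  1 ]
  [ 0  0    0  0  0 ]

[[1, 0, -1, 0, 2], [0, 1, 1/2, 0, 2], [0, 0, 0, 1, 1], [0, 0, 0, 0, 0]]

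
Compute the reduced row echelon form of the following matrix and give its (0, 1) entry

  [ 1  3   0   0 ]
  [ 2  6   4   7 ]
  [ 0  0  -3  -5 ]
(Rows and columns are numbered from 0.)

3

r2 := r2 − 2·r1
  [ 1  3   0   0 ]
  [ 0  0   4   7 ]
  [ 0  0  -3  -5 ]
r2 := 1/4·r2
  [ 1  3   0    0 ]
  [ 0  0   1  7/4 ]
  [ 0  0  -3   -5 ]
r3 := r3 + 3·r2
  [ 1  3  0    0 ]
  [ 0  0  1  7/4 ]
  [ 0  0  0  1/4 ]
r3 := 4·r3
  [ 1  3  0    0 ]
  [ 0  0  1  7/4 ]
  [ 0  0  0    1 ]
r2 := r2 − 7/4·r3
  [ 1  3  0  0 ]
  [ 0  0  1  0 ]
  [ 0  0  0  1 ]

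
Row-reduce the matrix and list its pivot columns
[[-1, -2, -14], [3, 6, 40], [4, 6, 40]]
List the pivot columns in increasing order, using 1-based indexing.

1, 2, 3

R1 → -1·R1
  [ 1  2  14 ]
  [ 3  6  40 ]
  [ 4  6  40 ]
R2 → R2 − 3·R1
  [ 1  2  14 ]
  [ 0  0  -2 ]
  [ 4  6  40 ]
R3 → R3 − 4·R1
  [ 1   2   14 ]
  [ 0   0   -2 ]
  [ 0  -2  -16 ]
R2 <=> R3
  [ 1   2   14 ]
  [ 0  -2  -16 ]
  [ 0   0   -2 ]
R2 → -1/2·R2
  [ 1  2  14 ]
  [ 0  1   8 ]
  [ 0  0  -2 ]
R3 → -1/2·R3
  [ 1  2  14 ]
  [ 0  1   8 ]
  [ 0  0   1 ]
R2 → R2 − 8·R3
  [ 1  2  14 ]
  [ 0  1   0 ]
  [ 0  0   1 ]
R1 → R1 − 14·R3
  [ 1  2  0 ]
  [ 0  1  0 ]
  [ 0  0  1 ]
R1 → R1 − 2·R2
  [ 1  0  0 ]
  [ 0  1  0 ]
  [ 0  0  1 ]
Pivot columns are the columns containing a leading 1.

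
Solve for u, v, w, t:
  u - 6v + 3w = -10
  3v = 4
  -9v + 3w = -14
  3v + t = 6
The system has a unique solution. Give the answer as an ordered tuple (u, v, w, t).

(0, 4/3, -2/3, 2)

Form the augmented matrix and row-reduce:
  [ 1  -6  3  0  |  -10 ]
  [ 0   3  0  0  |    4 ]
  [ 0  -9  3  0  |  -14 ]
  [ 0   3  0  1  |    6 ]
R2 -> 1/3·R2
R3 -> R3 + 9·R2
R4 -> R4 − 3·R2
R3 -> 1/3·R3
R1 -> R1 − 3·R3
R1 -> R1 + 6·R2
Reading off the last column: u = 0, v = 4/3, w = -2/3, t = 2.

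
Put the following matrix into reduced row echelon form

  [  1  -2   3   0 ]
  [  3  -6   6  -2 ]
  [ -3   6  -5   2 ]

R2 ← R2 − 3·R1
  [  1  -2   3   0 ]
  [  0   0  -3  -2 ]
  [ -3   6  -5   2 ]
R3 ← R3 + 3·R1
  [ 1  -2   3   0 ]
  [ 0   0  -3  -2 ]
  [ 0   0   4   2 ]
R2 ← -1/3·R2
  [ 1  -2  3    0 ]
  [ 0   0  1  2/3 ]
  [ 0   0  4    2 ]
R3 ← R3 − 4·R2
  [ 1  -2  3     0 ]
  [ 0   0  1   2/3 ]
  [ 0   0  0  -2/3 ]
R3 ← -3/2·R3
  [ 1  -2  3    0 ]
  [ 0   0  1  2/3 ]
  [ 0   0  0    1 ]
R2 ← R2 − 2/3·R3
  [ 1  -2  3  0 ]
  [ 0   0  1  0 ]
  [ 0   0  0  1 ]
R1 ← R1 − 3·R2
  [ 1  -2  0  0 ]
  [ 0   0  1  0 ]
  [ 0   0  0  1 ]

[[1, -2, 0, 0], [0, 0, 1, 0], [0, 0, 0, 1]]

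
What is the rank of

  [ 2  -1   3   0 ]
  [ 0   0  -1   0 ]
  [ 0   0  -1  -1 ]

R1 → 1/2·R1
  [ 1  -1/2  3/2   0 ]
  [ 0     0   -1   0 ]
  [ 0     0   -1  -1 ]
R2 → -1·R2
  [ 1  -1/2  3/2   0 ]
  [ 0     0    1   0 ]
  [ 0     0   -1  -1 ]
R3 → R3 + R2
  [ 1  -1/2  3/2   0 ]
  [ 0     0    1   0 ]
  [ 0     0    0  -1 ]
R3 → -1·R3
  [ 1  -1/2  3/2  0 ]
  [ 0     0    1  0 ]
  [ 0     0    0  1 ]
R1 → R1 − 3/2·R2
  [ 1  -1/2  0  0 ]
  [ 0     0  1  0 ]
  [ 0     0  0  1 ]
The reduced form has 3 nonzero rows.

rank = 3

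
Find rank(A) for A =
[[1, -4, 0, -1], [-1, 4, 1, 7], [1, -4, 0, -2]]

Add R1 to R2.
  [ 1  -4  0  -1 ]
  [ 0   0  1   6 ]
  [ 1  -4  0  -2 ]
Subtract R1 from R3.
  [ 1  -4  0  -1 ]
  [ 0   0  1   6 ]
  [ 0   0  0  -1 ]
Multiply R3 by -1.
  [ 1  -4  0  -1 ]
  [ 0   0  1   6 ]
  [ 0   0  0   1 ]
Subtract 6 times R3 from R2.
  [ 1  -4  0  -1 ]
  [ 0   0  1   0 ]
  [ 0   0  0   1 ]
Add R3 to R1.
  [ 1  -4  0  0 ]
  [ 0   0  1  0 ]
  [ 0   0  0  1 ]
The reduced form has 3 nonzero rows.

rank = 3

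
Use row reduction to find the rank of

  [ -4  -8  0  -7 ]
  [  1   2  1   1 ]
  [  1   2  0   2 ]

rank = 3

R1 -> -1/4·R1
  [ 1  2  0  7/4 ]
  [ 1  2  1    1 ]
  [ 1  2  0    2 ]
R2 -> R2 − R1
  [ 1  2  0   7/4 ]
  [ 0  0  1  -3/4 ]
  [ 1  2  0     2 ]
R3 -> R3 − R1
  [ 1  2  0   7/4 ]
  [ 0  0  1  -3/4 ]
  [ 0  0  0   1/4 ]
R3 -> 4·R3
  [ 1  2  0   7/4 ]
  [ 0  0  1  -3/4 ]
  [ 0  0  0     1 ]
R2 -> R2 + 3/4·R3
  [ 1  2  0  7/4 ]
  [ 0  0  1    0 ]
  [ 0  0  0    1 ]
R1 -> R1 − 7/4·R3
  [ 1  2  0  0 ]
  [ 0  0  1  0 ]
  [ 0  0  0  1 ]
The reduced form has 3 nonzero rows.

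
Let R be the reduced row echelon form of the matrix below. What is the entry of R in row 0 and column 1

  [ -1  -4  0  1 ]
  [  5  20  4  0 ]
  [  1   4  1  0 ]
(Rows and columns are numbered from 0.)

ρ1 → -1·ρ1
  [ 1   4  0  -1 ]
  [ 5  20  4   0 ]
  [ 1   4  1   0 ]
ρ2 → ρ2 − 5·ρ1
  [ 1  4  0  -1 ]
  [ 0  0  4   5 ]
  [ 1  4  1   0 ]
ρ3 → ρ3 − ρ1
  [ 1  4  0  -1 ]
  [ 0  0  4   5 ]
  [ 0  0  1   1 ]
ρ2 → 1/4·ρ2
  [ 1  4  0   -1 ]
  [ 0  0  1  5/4 ]
  [ 0  0  1    1 ]
ρ3 → ρ3 − ρ2
  [ 1  4  0    -1 ]
  [ 0  0  1   5/4 ]
  [ 0  0  0  -1/4 ]
ρ3 → -4·ρ3
  [ 1  4  0   -1 ]
  [ 0  0  1  5/4 ]
  [ 0  0  0    1 ]
ρ2 → ρ2 − 5/4·ρ3
  [ 1  4  0  -1 ]
  [ 0  0  1   0 ]
  [ 0  0  0   1 ]
ρ1 → ρ1 + ρ3
  [ 1  4  0  0 ]
  [ 0  0  1  0 ]
  [ 0  0  0  1 ]

4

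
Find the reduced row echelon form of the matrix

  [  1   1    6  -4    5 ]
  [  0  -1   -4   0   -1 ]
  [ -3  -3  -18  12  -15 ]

[[1, 0, 2, -4, 4], [0, 1, 4, 0, 1], [0, 0, 0, 0, 0]]

ρ3 -> ρ3 + 3·ρ1
  [ 1   1   6  -4   5 ]
  [ 0  -1  -4   0  -1 ]
  [ 0   0   0   0   0 ]
ρ2 -> -1·ρ2
  [ 1  1  6  -4  5 ]
  [ 0  1  4   0  1 ]
  [ 0  0  0   0  0 ]
ρ1 -> ρ1 − ρ2
  [ 1  0  2  -4  4 ]
  [ 0  1  4   0  1 ]
  [ 0  0  0   0  0 ]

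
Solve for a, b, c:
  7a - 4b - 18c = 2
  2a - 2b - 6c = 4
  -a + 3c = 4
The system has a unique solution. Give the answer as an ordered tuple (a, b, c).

Form the augmented matrix and row-reduce:
  [  7  -4  -18  |  2 ]
  [  2  -2   -6  |  4 ]
  [ -1   0    3  |  4 ]
Multiply R1 by 1/7.
  [  1  -4/7  -18/7  |  2/7 ]
  [  2    -2     -6  |    4 ]
  [ -1     0      3  |    4 ]
Subtract 2 times R1 from R2.
  [  1  -4/7  -18/7  |   2/7 ]
  [  0  -6/7   -6/7  |  24/7 ]
  [ -1     0      3  |     4 ]
Add R1 to R3.
  [ 1  -4/7  -18/7  |   2/7 ]
  [ 0  -6/7   -6/7  |  24/7 ]
  [ 0  -4/7    3/7  |  30/7 ]
Multiply R2 by -7/6.
  [ 1  -4/7  -18/7  |   2/7 ]
  [ 0     1      1  |    -4 ]
  [ 0  -4/7    3/7  |  30/7 ]
Add 4/7 times R2 to R3.
  [ 1  -4/7  -18/7  |  2/7 ]
  [ 0     1      1  |   -4 ]
  [ 0     0      1  |    2 ]
Subtract R3 from R2.
  [ 1  -4/7  -18/7  |  2/7 ]
  [ 0     1      0  |   -6 ]
  [ 0     0      1  |    2 ]
Add 18/7 times R3 to R1.
  [ 1  -4/7  0  |  38/7 ]
  [ 0     1  0  |    -6 ]
  [ 0     0  1  |     2 ]
Add 4/7 times R2 to R1.
  [ 1  0  0  |   2 ]
  [ 0  1  0  |  -6 ]
  [ 0  0  1  |   2 ]
Reading off the last column: a = 2, b = -6, c = 2.

(2, -6, 2)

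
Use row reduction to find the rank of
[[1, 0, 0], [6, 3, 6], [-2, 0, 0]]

rank = 2

R2 := R2 − 6·R1
  [  1  0  0 ]
  [  0  3  6 ]
  [ -2  0  0 ]
R3 := R3 + 2·R1
  [ 1  0  0 ]
  [ 0  3  6 ]
  [ 0  0  0 ]
R2 := 1/3·R2
  [ 1  0  0 ]
  [ 0  1  2 ]
  [ 0  0  0 ]
The reduced form has 2 nonzero rows.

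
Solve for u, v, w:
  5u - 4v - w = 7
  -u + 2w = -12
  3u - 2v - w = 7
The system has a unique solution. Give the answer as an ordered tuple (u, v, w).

Form the augmented matrix and row-reduce:
  [  5  -4  -1  |    7 ]
  [ -1   0   2  |  -12 ]
  [  3  -2  -1  |    7 ]
Multiply R1 by 1/5.
  [  1  -4/5  -1/5  |  7/5 ]
  [ -1     0     2  |  -12 ]
  [  3    -2    -1  |    7 ]
Add R1 to R2.
  [ 1  -4/5  -1/5  |    7/5 ]
  [ 0  -4/5   9/5  |  -53/5 ]
  [ 3    -2    -1  |      7 ]
Subtract 3 times R1 from R3.
  [ 1  -4/5  -1/5  |    7/5 ]
  [ 0  -4/5   9/5  |  -53/5 ]
  [ 0   2/5  -2/5  |   14/5 ]
Multiply R2 by -5/4.
  [ 1  -4/5  -1/5  |   7/5 ]
  [ 0     1  -9/4  |  53/4 ]
  [ 0   2/5  -2/5  |  14/5 ]
Subtract 2/5 times R2 from R3.
  [ 1  -4/5  -1/5  |   7/5 ]
  [ 0     1  -9/4  |  53/4 ]
  [ 0     0   1/2  |  -5/2 ]
Multiply R3 by 2.
  [ 1  -4/5  -1/5  |   7/5 ]
  [ 0     1  -9/4  |  53/4 ]
  [ 0     0     1  |    -5 ]
Add 9/4 times R3 to R2.
  [ 1  -4/5  -1/5  |  7/5 ]
  [ 0     1     0  |    2 ]
  [ 0     0     1  |   -5 ]
Add 1/5 times R3 to R1.
  [ 1  -4/5  0  |  2/5 ]
  [ 0     1  0  |    2 ]
  [ 0     0  1  |   -5 ]
Add 4/5 times R2 to R1.
  [ 1  0  0  |   2 ]
  [ 0  1  0  |   2 ]
  [ 0  0  1  |  -5 ]
Reading off the last column: u = 2, v = 2, w = -5.

(2, 2, -5)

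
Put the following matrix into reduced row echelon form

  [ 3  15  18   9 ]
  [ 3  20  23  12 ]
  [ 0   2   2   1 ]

r1 := 1/3·r1
  [ 1   5   6   3 ]
  [ 3  20  23  12 ]
  [ 0   2   2   1 ]
r2 := r2 − 3·r1
  [ 1  5  6  3 ]
  [ 0  5  5  3 ]
  [ 0  2  2  1 ]
r2 := 1/5·r2
  [ 1  5  6    3 ]
  [ 0  1  1  3/5 ]
  [ 0  2  2    1 ]
r3 := r3 − 2·r2
  [ 1  5  6     3 ]
  [ 0  1  1   3/5 ]
  [ 0  0  0  -1/5 ]
r3 := -5·r3
  [ 1  5  6    3 ]
  [ 0  1  1  3/5 ]
  [ 0  0  0    1 ]
r2 := r2 − 3/5·r3
  [ 1  5  6  3 ]
  [ 0  1  1  0 ]
  [ 0  0  0  1 ]
r1 := r1 − 3·r3
  [ 1  5  6  0 ]
  [ 0  1  1  0 ]
  [ 0  0  0  1 ]
r1 := r1 − 5·r2
  [ 1  0  1  0 ]
  [ 0  1  1  0 ]
  [ 0  0  0  1 ]

[[1, 0, 1, 0], [0, 1, 1, 0], [0, 0, 0, 1]]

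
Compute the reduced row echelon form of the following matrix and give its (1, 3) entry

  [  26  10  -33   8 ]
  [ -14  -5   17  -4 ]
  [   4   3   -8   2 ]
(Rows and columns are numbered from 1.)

ρ1 → 1/26·ρ1
  [   1  5/13  -33/26  4/13 ]
  [ -14    -5      17    -4 ]
  [   4     3      -8     2 ]
ρ2 → ρ2 + 14·ρ1
  [ 1  5/13  -33/26  4/13 ]
  [ 0  5/13  -10/13  4/13 ]
  [ 4     3      -8     2 ]
ρ3 → ρ3 − 4·ρ1
  [ 1   5/13  -33/26   4/13 ]
  [ 0   5/13  -10/13   4/13 ]
  [ 0  19/13  -38/13  10/13 ]
ρ2 → 13/5·ρ2
  [ 1   5/13  -33/26   4/13 ]
  [ 0      1      -2    4/5 ]
  [ 0  19/13  -38/13  10/13 ]
ρ3 → ρ3 − 19/13·ρ2
  [ 1  5/13  -33/26  4/13 ]
  [ 0     1      -2   4/5 ]
  [ 0     0       0  -2/5 ]
ρ3 → -5/2·ρ3
  [ 1  5/13  -33/26  4/13 ]
  [ 0     1      -2   4/5 ]
  [ 0     0       0     1 ]
ρ2 → ρ2 − 4/5·ρ3
  [ 1  5/13  -33/26  4/13 ]
  [ 0     1      -2     0 ]
  [ 0     0       0     1 ]
ρ1 → ρ1 − 4/13·ρ3
  [ 1  5/13  -33/26  0 ]
  [ 0     1      -2  0 ]
  [ 0     0       0  1 ]
ρ1 → ρ1 − 5/13·ρ2
  [ 1  0  -1/2  0 ]
  [ 0  1    -2  0 ]
  [ 0  0     0  1 ]

-1/2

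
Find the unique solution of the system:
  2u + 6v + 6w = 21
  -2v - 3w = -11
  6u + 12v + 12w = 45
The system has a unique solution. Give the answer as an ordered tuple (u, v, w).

Form the augmented matrix and row-reduce:
  [ 2   6   6  |   21 ]
  [ 0  -2  -3  |  -11 ]
  [ 6  12  12  |   45 ]
ρ1 := 1/2·ρ1
  [ 1   3   3  |  21/2 ]
  [ 0  -2  -3  |   -11 ]
  [ 6  12  12  |    45 ]
ρ3 := ρ3 − 6·ρ1
  [ 1   3   3  |  21/2 ]
  [ 0  -2  -3  |   -11 ]
  [ 0  -6  -6  |   -18 ]
ρ2 := -1/2·ρ2
  [ 1   3    3  |  21/2 ]
  [ 0   1  3/2  |  11/2 ]
  [ 0  -6   -6  |   -18 ]
ρ3 := ρ3 + 6·ρ2
  [ 1  3    3  |  21/2 ]
  [ 0  1  3/2  |  11/2 ]
  [ 0  0    3  |    15 ]
ρ3 := 1/3·ρ3
  [ 1  3    3  |  21/2 ]
  [ 0  1  3/2  |  11/2 ]
  [ 0  0    1  |     5 ]
ρ2 := ρ2 − 3/2·ρ3
  [ 1  3  3  |  21/2 ]
  [ 0  1  0  |    -2 ]
  [ 0  0  1  |     5 ]
ρ1 := ρ1 − 3·ρ3
  [ 1  3  0  |  -9/2 ]
  [ 0  1  0  |    -2 ]
  [ 0  0  1  |     5 ]
ρ1 := ρ1 − 3·ρ2
  [ 1  0  0  |  3/2 ]
  [ 0  1  0  |   -2 ]
  [ 0  0  1  |    5 ]
Reading off the last column: u = 3/2, v = -2, w = 5.

(3/2, -2, 5)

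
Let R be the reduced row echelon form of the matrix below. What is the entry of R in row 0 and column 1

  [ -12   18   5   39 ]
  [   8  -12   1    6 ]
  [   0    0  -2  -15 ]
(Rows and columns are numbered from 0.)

ρ1 ← -1/12·ρ1
  [ 1  -3/2  -5/12  -13/4 ]
  [ 8   -12      1      6 ]
  [ 0     0     -2    -15 ]
ρ2 ← ρ2 − 8·ρ1
  [ 1  -3/2  -5/12  -13/4 ]
  [ 0     0   13/3     32 ]
  [ 0     0     -2    -15 ]
ρ2 ← 3/13·ρ2
  [ 1  -3/2  -5/12  -13/4 ]
  [ 0     0      1  96/13 ]
  [ 0     0     -2    -15 ]
ρ3 ← ρ3 + 2·ρ2
  [ 1  -3/2  -5/12  -13/4 ]
  [ 0     0      1  96/13 ]
  [ 0     0      0  -3/13 ]
ρ3 ← -13/3·ρ3
  [ 1  -3/2  -5/12  -13/4 ]
  [ 0     0      1  96/13 ]
  [ 0     0      0      1 ]
ρ2 ← ρ2 − 96/13·ρ3
  [ 1  -3/2  -5/12  -13/4 ]
  [ 0     0      1      0 ]
  [ 0     0      0      1 ]
ρ1 ← ρ1 + 13/4·ρ3
  [ 1  -3/2  -5/12  0 ]
  [ 0     0      1  0 ]
  [ 0     0      0  1 ]
ρ1 ← ρ1 + 5/12·ρ2
  [ 1  -3/2  0  0 ]
  [ 0     0  1  0 ]
  [ 0     0  0  1 ]

-3/2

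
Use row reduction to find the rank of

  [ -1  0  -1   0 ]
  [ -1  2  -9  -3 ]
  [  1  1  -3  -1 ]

rank = 3

R1 -> -1·R1
R2 -> R2 + R1
R3 -> R3 − R1
R2 -> 1/2·R2
R3 -> R3 − R2
R3 -> 2·R3
R2 -> R2 + 3/2·R3
The reduced form has 3 nonzero rows.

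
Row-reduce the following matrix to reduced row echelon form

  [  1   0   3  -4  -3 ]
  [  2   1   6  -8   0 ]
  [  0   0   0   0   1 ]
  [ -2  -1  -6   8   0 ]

[[1, 0, 3, -4, 0], [0, 1, 0, 0, 0], [0, 0, 0, 0, 1], [0, 0, 0, 0, 0]]

R2 := R2 − 2·R1
R4 := R4 + 2·R1
R4 := R4 + R2
R2 := R2 − 6·R3
R1 := R1 + 3·R3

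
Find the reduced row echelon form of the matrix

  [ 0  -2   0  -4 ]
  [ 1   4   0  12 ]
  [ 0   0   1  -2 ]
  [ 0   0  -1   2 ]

ρ1 ↔ ρ2
ρ2 → -1/2·ρ2
ρ4 → ρ4 + ρ3
ρ1 → ρ1 − 4·ρ2

[[1, 0, 0, 4], [0, 1, 0, 2], [0, 0, 1, -2], [0, 0, 0, 0]]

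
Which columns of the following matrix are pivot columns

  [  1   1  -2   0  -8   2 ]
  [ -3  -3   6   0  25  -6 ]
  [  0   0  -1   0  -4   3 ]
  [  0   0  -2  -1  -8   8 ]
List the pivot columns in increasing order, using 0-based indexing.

R2 → R2 + 3·R1
  [ 1  1  -2   0  -8  2 ]
  [ 0  0   0   0   1  0 ]
  [ 0  0  -1   0  -4  3 ]
  [ 0  0  -2  -1  -8  8 ]
R2 <=> R3
  [ 1  1  -2   0  -8  2 ]
  [ 0  0  -1   0  -4  3 ]
  [ 0  0   0   0   1  0 ]
  [ 0  0  -2  -1  -8  8 ]
R2 → -1·R2
  [ 1  1  -2   0  -8   2 ]
  [ 0  0   1   0   4  -3 ]
  [ 0  0   0   0   1   0 ]
  [ 0  0  -2  -1  -8   8 ]
R4 → R4 + 2·R2
  [ 1  1  -2   0  -8   2 ]
  [ 0  0   1   0   4  -3 ]
  [ 0  0   0   0   1   0 ]
  [ 0  0   0  -1   0   2 ]
R3 <=> R4
  [ 1  1  -2   0  -8   2 ]
  [ 0  0   1   0   4  -3 ]
  [ 0  0   0  -1   0   2 ]
  [ 0  0   0   0   1   0 ]
R3 → -1·R3
  [ 1  1  -2  0  -8   2 ]
  [ 0  0   1  0   4  -3 ]
  [ 0  0   0  1   0  -2 ]
  [ 0  0   0  0   1   0 ]
R2 → R2 − 4·R4
  [ 1  1  -2  0  -8   2 ]
  [ 0  0   1  0   0  -3 ]
  [ 0  0   0  1   0  -2 ]
  [ 0  0   0  0   1   0 ]
R1 → R1 + 8·R4
  [ 1  1  -2  0  0   2 ]
  [ 0  0   1  0  0  -3 ]
  [ 0  0   0  1  0  -2 ]
  [ 0  0   0  0  1   0 ]
R1 → R1 + 2·R2
  [ 1  1  0  0  0  -4 ]
  [ 0  0  1  0  0  -3 ]
  [ 0  0  0  1  0  -2 ]
  [ 0  0  0  0  1   0 ]
Pivot columns are the columns containing a leading 1.

0, 2, 3, 4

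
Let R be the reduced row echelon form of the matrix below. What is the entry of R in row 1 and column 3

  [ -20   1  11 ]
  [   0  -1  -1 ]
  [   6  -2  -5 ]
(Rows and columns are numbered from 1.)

ρ1 ← -1/20·ρ1
  [ 1  -1/20  -11/20 ]
  [ 0     -1      -1 ]
  [ 6     -2      -5 ]
ρ3 ← ρ3 − 6·ρ1
  [ 1   -1/20  -11/20 ]
  [ 0      -1      -1 ]
  [ 0  -17/10  -17/10 ]
ρ2 ← -1·ρ2
  [ 1   -1/20  -11/20 ]
  [ 0       1       1 ]
  [ 0  -17/10  -17/10 ]
ρ3 ← ρ3 + 17/10·ρ2
  [ 1  -1/20  -11/20 ]
  [ 0      1       1 ]
  [ 0      0       0 ]
ρ1 ← ρ1 + 1/20·ρ2
  [ 1  0  -1/2 ]
  [ 0  1     1 ]
  [ 0  0     0 ]

-1/2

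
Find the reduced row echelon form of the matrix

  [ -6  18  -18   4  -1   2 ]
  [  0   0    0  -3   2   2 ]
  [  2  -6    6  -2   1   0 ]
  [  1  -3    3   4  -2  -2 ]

ρ1 ← -1/6·ρ1
  [ 1  -3  3  -2/3  1/6  -1/3 ]
  [ 0   0  0    -3    2     2 ]
  [ 2  -6  6    -2    1     0 ]
  [ 1  -3  3     4   -2    -2 ]
ρ3 ← ρ3 − 2·ρ1
  [ 1  -3  3  -2/3  1/6  -1/3 ]
  [ 0   0  0    -3    2     2 ]
  [ 0   0  0  -2/3  2/3   2/3 ]
  [ 1  -3  3     4   -2    -2 ]
ρ4 ← ρ4 − ρ1
  [ 1  -3  3  -2/3    1/6  -1/3 ]
  [ 0   0  0    -3      2     2 ]
  [ 0   0  0  -2/3    2/3   2/3 ]
  [ 0   0  0  14/3  -13/6  -5/3 ]
ρ2 ← -1/3·ρ2
  [ 1  -3  3  -2/3    1/6  -1/3 ]
  [ 0   0  0     1   -2/3  -2/3 ]
  [ 0   0  0  -2/3    2/3   2/3 ]
  [ 0   0  0  14/3  -13/6  -5/3 ]
ρ3 ← ρ3 + 2/3·ρ2
  [ 1  -3  3  -2/3    1/6  -1/3 ]
  [ 0   0  0     1   -2/3  -2/3 ]
  [ 0   0  0     0    2/9   2/9 ]
  [ 0   0  0  14/3  -13/6  -5/3 ]
ρ4 ← ρ4 − 14/3·ρ2
  [ 1  -3  3  -2/3    1/6  -1/3 ]
  [ 0   0  0     1   -2/3  -2/3 ]
  [ 0   0  0     0    2/9   2/9 ]
  [ 0   0  0     0  17/18  13/9 ]
ρ3 ← 9/2·ρ3
  [ 1  -3  3  -2/3    1/6  -1/3 ]
  [ 0   0  0     1   -2/3  -2/3 ]
  [ 0   0  0     0      1     1 ]
  [ 0   0  0     0  17/18  13/9 ]
ρ4 ← ρ4 − 17/18·ρ3
  [ 1  -3  3  -2/3   1/6  -1/3 ]
  [ 0   0  0     1  -2/3  -2/3 ]
  [ 0   0  0     0     1     1 ]
  [ 0   0  0     0     0   1/2 ]
ρ4 ← 2·ρ4
  [ 1  -3  3  -2/3   1/6  -1/3 ]
  [ 0   0  0     1  -2/3  -2/3 ]
  [ 0   0  0     0     1     1 ]
  [ 0   0  0     0     0     1 ]
ρ3 ← ρ3 − ρ4
  [ 1  -3  3  -2/3   1/6  -1/3 ]
  [ 0   0  0     1  -2/3  -2/3 ]
  [ 0   0  0     0     1     0 ]
  [ 0   0  0     0     0     1 ]
ρ2 ← ρ2 + 2/3·ρ4
  [ 1  -3  3  -2/3   1/6  -1/3 ]
  [ 0   0  0     1  -2/3     0 ]
  [ 0   0  0     0     1     0 ]
  [ 0   0  0     0     0     1 ]
ρ1 ← ρ1 + 1/3·ρ4
  [ 1  -3  3  -2/3   1/6  0 ]
  [ 0   0  0     1  -2/3  0 ]
  [ 0   0  0     0     1  0 ]
  [ 0   0  0     0     0  1 ]
ρ2 ← ρ2 + 2/3·ρ3
  [ 1  -3  3  -2/3  1/6  0 ]
  [ 0   0  0     1    0  0 ]
  [ 0   0  0     0    1  0 ]
  [ 0   0  0     0    0  1 ]
ρ1 ← ρ1 − 1/6·ρ3
  [ 1  -3  3  -2/3  0  0 ]
  [ 0   0  0     1  0  0 ]
  [ 0   0  0     0  1  0 ]
  [ 0   0  0     0  0  1 ]
ρ1 ← ρ1 + 2/3·ρ2
  [ 1  -3  3  0  0  0 ]
  [ 0   0  0  1  0  0 ]
  [ 0   0  0  0  1  0 ]
  [ 0   0  0  0  0  1 ]

[[1, -3, 3, 0, 0, 0], [0, 0, 0, 1, 0, 0], [0, 0, 0, 0, 1, 0], [0, 0, 0, 0, 0, 1]]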